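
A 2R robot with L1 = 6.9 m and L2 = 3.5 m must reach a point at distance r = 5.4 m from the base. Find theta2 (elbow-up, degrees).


cos(theta2) = (r^2 - L1^2 - L2^2) / (2*L1*L2)
cos(theta2) = (29.16 - 47.61 - 12.25) / 48.3
cos(theta2) = -0.635611
theta2 = 129.4653 degrees


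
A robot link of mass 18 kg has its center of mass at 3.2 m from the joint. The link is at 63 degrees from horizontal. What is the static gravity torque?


tau = m*g*L*cos(angle)
= 18 * 9.81 * 3.2 * cos(63 deg)
= 18 * 9.81 * 3.2 * 0.454
= 256.5301 Nm


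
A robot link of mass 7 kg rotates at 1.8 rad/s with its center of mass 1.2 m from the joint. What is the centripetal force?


F = m * omega^2 * r
= 7 * 1.8^2 * 1.2
= 7 * 3.24 * 1.2
= 27.216 N


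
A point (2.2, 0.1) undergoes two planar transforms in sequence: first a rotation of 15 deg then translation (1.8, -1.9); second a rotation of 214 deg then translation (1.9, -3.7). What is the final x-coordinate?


After transform 1:
x1 = cos(15)*2.2 - sin(15)*0.1 + 1.8 = 3.8992
y1 = sin(15)*2.2 + cos(15)*0.1 + -1.9 = -1.234
After transform 2:
x2 = cos(214)*3.8992 - sin(214)*-1.234 + 1.9
= -2.0226


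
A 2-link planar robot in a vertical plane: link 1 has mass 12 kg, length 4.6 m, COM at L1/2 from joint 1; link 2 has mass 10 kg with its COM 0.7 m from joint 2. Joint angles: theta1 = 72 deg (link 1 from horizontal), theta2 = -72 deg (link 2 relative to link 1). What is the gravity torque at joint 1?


Horizontal distance from joint 1 to link-1 COM:
  x_c1 = (L1/2)*cos(t1) = 2.3 * 0.309 = 0.7107 m
Horizontal distance from joint 1 to link-2 COM:
  x_c2 = L1*cos(t1) + Lc2*cos(t1+t2)
       = 4.6*0.309 + 0.7*1.0 = 2.1215 m
tau1 = m1*g*x_c1 + m2*g*x_c2
     = 12*9.81*0.7107 + 10*9.81*2.1215
     = 83.6682 + 208.117
     = 291.7852 Nm


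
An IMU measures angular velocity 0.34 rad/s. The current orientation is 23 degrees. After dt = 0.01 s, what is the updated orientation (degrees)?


delta_theta = w * dt = 0.34 * 0.01 = 0.0034 rad
= 0.1948 deg
theta_new = 23 + 0.1948 = 23.1948 deg


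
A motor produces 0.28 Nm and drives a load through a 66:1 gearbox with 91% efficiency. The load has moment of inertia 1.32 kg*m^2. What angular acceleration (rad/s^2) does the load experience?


tau_out = tau_motor * N * eta
= 0.28 * 66 * 0.91 = 16.8168 Nm
alpha = tau_out / I = 16.8168 / 1.32
= 12.74 rad/s^2


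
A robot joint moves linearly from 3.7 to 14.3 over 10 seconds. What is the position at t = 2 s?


s = t/T = 2/10 = 0.2
p(t) = p0 + (pf-p0)*s
= 3.7 + (14.3 - 3.7) * 0.2
= 5.82


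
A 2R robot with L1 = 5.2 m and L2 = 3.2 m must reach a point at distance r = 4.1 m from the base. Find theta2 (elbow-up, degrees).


cos(theta2) = (r^2 - L1^2 - L2^2) / (2*L1*L2)
cos(theta2) = (16.81 - 27.04 - 10.24) / 33.28
cos(theta2) = -0.615084
theta2 = 127.958 degrees


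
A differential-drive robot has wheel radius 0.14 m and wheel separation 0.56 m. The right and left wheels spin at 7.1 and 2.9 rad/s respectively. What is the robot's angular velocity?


vR = r*wR = 0.14*7.1 = 0.994 m/s
vL = r*wL = 0.14*2.9 = 0.406 m/s
v = (vR+vL)/2 = 0.7 m/s
omega = (vR-vL)/L = 1.05 rad/s
angular velocity = 1.05 rad/s


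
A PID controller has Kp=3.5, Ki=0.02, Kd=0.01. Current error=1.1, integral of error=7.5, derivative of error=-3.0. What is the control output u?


u = Kp*e + Ki*int(e) + Kd*de/dt
= 3.5*1.1 + 0.02*7.5 + 0.01*(-3.0)
= 3.85 + 0.15 + -0.03
= 3.97


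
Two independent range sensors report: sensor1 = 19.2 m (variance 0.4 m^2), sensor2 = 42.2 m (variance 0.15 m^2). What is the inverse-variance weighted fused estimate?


w1 = (1/var1) / (1/var1 + 1/var2)
   = 2.5 / (2.5 + 6.6667) = 0.2727
w2 = 1 - w1 = 0.7273
fused = w1*s1 + w2*s2 = 5.2364 + 30.6909
= 35.9273 m


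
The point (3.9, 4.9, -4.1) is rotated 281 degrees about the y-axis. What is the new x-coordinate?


Rotation about y-axis: x' = x*cos(theta) + z*sin(theta)
= 3.9 * 0.1908 + -4.1 * -0.9816
= 4.7688


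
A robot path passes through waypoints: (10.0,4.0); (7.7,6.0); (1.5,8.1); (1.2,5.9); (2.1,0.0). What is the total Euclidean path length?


Segment lengths:
  seg1 = sqrt((-2.3)^2 + (2.0)^2) = 3.048
  seg2 = sqrt((-6.2)^2 + (2.1)^2) = 6.546
  seg3 = sqrt((-0.3)^2 + (-2.2)^2) = 2.2204
  seg4 = sqrt((0.9)^2 + (-5.9)^2) = 5.9682
Total = 17.7826


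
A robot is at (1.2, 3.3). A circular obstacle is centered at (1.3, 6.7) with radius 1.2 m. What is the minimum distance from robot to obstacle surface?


center_dist = sqrt((1.2-1.3)^2 + (3.3-6.7)^2)
= sqrt(0.01 + 11.56)
= 3.4015
min_dist = center_dist - radius = 3.4015 - 1.2 = 2.2015 m


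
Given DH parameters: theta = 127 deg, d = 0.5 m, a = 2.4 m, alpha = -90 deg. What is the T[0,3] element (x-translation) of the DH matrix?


T[0,3] = a * cos(theta)
= 2.4 * cos(127 deg)
= 2.4 * -0.6018
= -1.4444


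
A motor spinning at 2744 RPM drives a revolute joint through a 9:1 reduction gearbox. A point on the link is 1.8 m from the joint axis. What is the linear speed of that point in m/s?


omega_motor = 2744 * 2*pi/60 = 287.351 rad/s
omega_joint = omega_motor / 9 = 31.9279 rad/s
v = omega_joint * r = 31.9279 * 1.8
= 57.4702 m/s


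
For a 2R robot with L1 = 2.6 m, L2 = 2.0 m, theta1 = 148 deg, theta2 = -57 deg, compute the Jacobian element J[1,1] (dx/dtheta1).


J[1,1] = -L1*sin(t1) - L2*sin(t1+t2)
= -2.6*sin(148) - 2.0*sin(91)
= -3.3775


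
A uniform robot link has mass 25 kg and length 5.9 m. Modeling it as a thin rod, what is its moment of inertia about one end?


I = (1/3) * m * L^2
= (1/3) * 25 * 5.9^2
= 0.333333 * 25 * 34.81
= 290.0833 kg*m^2


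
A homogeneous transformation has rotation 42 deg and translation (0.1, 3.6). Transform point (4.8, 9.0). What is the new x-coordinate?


x' = cos(theta)*px - sin(theta)*py + tx
= 0.7431*4.8 - 0.6691*9.0 + 0.1
= -2.3551


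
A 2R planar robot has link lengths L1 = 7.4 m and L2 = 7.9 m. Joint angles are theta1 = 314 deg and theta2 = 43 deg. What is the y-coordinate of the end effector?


Convert angles to radians: theta1 = 5.4803, theta2 = 0.7505
y = L1*sin(theta1) + L2*sin(theta1+theta2)
y = -5.3231 + -0.4135
y = -5.7366


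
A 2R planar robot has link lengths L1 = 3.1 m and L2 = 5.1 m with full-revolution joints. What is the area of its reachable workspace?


r_max = L1 + L2 = 8.2 m
r_min = |L1 - L2| = 2.0 m
Area = pi*(r_max^2 - r_min^2)
= pi*(67.24 - 4.0)
= pi * 63.24
= 198.6743 m^2


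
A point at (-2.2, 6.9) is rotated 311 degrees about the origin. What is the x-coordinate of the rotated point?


x' = x*cos(theta) - y*sin(theta)
cos(311 deg) = 0.6561, sin(311 deg) = -0.7547
x' = -2.2 * 0.6561 - 6.9 * -0.7547
= -1.4433 - -5.2075
= 3.7642


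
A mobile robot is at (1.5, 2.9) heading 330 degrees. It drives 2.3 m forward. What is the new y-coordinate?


y_new = y0 + d*sin(theta)
= 2.9 + 2.3*sin(330)
= 2.9 + -1.15
= 1.75


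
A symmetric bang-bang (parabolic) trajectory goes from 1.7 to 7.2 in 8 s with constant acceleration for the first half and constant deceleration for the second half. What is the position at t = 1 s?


Symmetric rest-to-rest: each phase covers (pf-p0)/2 in time T/2. 0.5*a*(T/2)^2 = (pf-p0)/2 => a = 4*(pf-p0)/T^2
a = 4*(7.2-1.7)/8^2 = 0.3438
t = 1 is in the acceleration phase (t <= T/2).
p = p0 + 0.5*a*t^2 = 1.7 + 0.5*0.3438*1^2
= 1.8719


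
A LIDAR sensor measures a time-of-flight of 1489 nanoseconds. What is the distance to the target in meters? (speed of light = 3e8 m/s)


tof = 1489 ns = 1.489e-06 s
dist = c * tof / 2
= 3e8 * 1.489e-06 / 2
= 223.35 m


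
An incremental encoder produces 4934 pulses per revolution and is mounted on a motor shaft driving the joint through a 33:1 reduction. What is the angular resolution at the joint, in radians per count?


counts per rev = 4934
effective counts at joint = 4934 * 33 = 162822
resolution = 2*pi / 162822
= 3.8589e-05 rad/count


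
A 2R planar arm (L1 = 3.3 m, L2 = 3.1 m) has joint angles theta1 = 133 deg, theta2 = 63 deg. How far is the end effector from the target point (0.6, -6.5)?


End effector via forward kinematics:
x = L1*cos(t1) + L2*cos(t1+t2) = -5.2305
y = L1*sin(t1) + L2*sin(t1+t2) = 1.559
Distance to target:
d = sqrt((0.6 - -5.2305)^2 + (-6.5 - 1.559)^2)
= sqrt(33.9948 + 64.9473)
= 9.947 m


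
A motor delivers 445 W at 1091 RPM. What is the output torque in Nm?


omega = 1091 * 2*pi/60 = 114.2493 rad/s
tau = P / omega = 445 / 114.2493
= 3.895 Nm


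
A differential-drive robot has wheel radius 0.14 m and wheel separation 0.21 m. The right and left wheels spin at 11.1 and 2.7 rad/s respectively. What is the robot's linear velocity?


vR = r*wR = 0.14*11.1 = 1.554 m/s
vL = r*wL = 0.14*2.7 = 0.378 m/s
v = (vR+vL)/2 = 0.966 m/s
omega = (vR-vL)/L = 5.6 rad/s
linear velocity = 0.966 m/s


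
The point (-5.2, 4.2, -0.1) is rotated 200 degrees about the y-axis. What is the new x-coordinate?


Rotation about y-axis: x' = x*cos(theta) + z*sin(theta)
= -5.2 * -0.9397 + -0.1 * -0.342
= 4.9206


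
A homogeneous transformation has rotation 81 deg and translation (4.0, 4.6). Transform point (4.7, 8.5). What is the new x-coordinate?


x' = cos(theta)*px - sin(theta)*py + tx
= 0.1564*4.7 - 0.9877*8.5 + 4.0
= -3.6601


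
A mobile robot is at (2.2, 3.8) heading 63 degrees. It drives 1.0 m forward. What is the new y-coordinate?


y_new = y0 + d*sin(theta)
= 3.8 + 1.0*sin(63)
= 3.8 + 0.891
= 4.691


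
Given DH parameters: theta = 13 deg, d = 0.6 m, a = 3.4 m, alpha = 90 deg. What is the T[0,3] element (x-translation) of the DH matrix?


T[0,3] = a * cos(theta)
= 3.4 * cos(13 deg)
= 3.4 * 0.9744
= 3.3129


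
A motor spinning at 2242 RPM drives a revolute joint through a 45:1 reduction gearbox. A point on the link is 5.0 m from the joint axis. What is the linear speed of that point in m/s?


omega_motor = 2242 * 2*pi/60 = 234.7817 rad/s
omega_joint = omega_motor / 45 = 5.2174 rad/s
v = omega_joint * r = 5.2174 * 5.0
= 26.0869 m/s


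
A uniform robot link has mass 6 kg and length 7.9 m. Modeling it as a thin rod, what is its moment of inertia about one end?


I = (1/3) * m * L^2
= (1/3) * 6 * 7.9^2
= 0.333333 * 6 * 62.41
= 124.82 kg*m^2


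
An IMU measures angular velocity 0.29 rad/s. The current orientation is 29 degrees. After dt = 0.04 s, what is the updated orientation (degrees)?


delta_theta = w * dt = 0.29 * 0.04 = 0.0116 rad
= 0.6646 deg
theta_new = 29 + 0.6646 = 29.6646 deg


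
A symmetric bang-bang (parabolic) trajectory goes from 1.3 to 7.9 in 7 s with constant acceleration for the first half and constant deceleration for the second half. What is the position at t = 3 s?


Symmetric rest-to-rest: each phase covers (pf-p0)/2 in time T/2. 0.5*a*(T/2)^2 = (pf-p0)/2 => a = 4*(pf-p0)/T^2
a = 4*(7.9-1.3)/7^2 = 0.5388
t = 3 is in the acceleration phase (t <= T/2).
p = p0 + 0.5*a*t^2 = 1.3 + 0.5*0.5388*3^2
= 3.7245


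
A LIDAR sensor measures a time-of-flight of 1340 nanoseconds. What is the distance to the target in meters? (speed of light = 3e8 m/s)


tof = 1340 ns = 1.34e-06 s
dist = c * tof / 2
= 3e8 * 1.34e-06 / 2
= 201.0 m


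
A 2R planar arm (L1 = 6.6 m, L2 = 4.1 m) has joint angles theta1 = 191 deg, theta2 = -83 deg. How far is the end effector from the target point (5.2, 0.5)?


End effector via forward kinematics:
x = L1*cos(t1) + L2*cos(t1+t2) = -7.7457
y = L1*sin(t1) + L2*sin(t1+t2) = 2.64
Distance to target:
d = sqrt((5.2 - -7.7457)^2 + (0.5 - 2.64)^2)
= sqrt(167.5914 + 4.5796)
= 13.1214 m


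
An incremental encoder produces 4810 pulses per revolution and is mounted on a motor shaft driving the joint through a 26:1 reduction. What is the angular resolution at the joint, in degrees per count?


counts per rev = 4810
effective counts at joint = 4810 * 26 = 125060
resolution = 360 / 125060
= 0.0029 deg/count


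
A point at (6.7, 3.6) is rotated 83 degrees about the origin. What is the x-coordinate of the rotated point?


x' = x*cos(theta) - y*sin(theta)
cos(83 deg) = 0.1219, sin(83 deg) = 0.9925
x' = 6.7 * 0.1219 - 3.6 * 0.9925
= 0.8165 - 3.5732
= -2.7566


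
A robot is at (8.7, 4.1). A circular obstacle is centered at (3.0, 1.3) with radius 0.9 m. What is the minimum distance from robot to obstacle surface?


center_dist = sqrt((8.7-3.0)^2 + (4.1-1.3)^2)
= sqrt(32.49 + 7.84)
= 6.3506
min_dist = center_dist - radius = 6.3506 - 0.9 = 5.4506 m


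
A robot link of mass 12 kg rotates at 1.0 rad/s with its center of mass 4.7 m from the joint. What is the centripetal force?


F = m * omega^2 * r
= 12 * 1.0^2 * 4.7
= 12 * 1.0 * 4.7
= 56.4 N


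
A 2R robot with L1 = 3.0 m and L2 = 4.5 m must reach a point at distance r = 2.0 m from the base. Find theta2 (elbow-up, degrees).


cos(theta2) = (r^2 - L1^2 - L2^2) / (2*L1*L2)
cos(theta2) = (4.0 - 9.0 - 20.25) / 27.0
cos(theta2) = -0.935185
theta2 = 159.2581 degrees


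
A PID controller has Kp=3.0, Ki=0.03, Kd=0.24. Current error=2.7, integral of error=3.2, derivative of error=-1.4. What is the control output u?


u = Kp*e + Ki*int(e) + Kd*de/dt
= 3.0*2.7 + 0.03*3.2 + 0.24*(-1.4)
= 8.1 + 0.096 + -0.336
= 7.86


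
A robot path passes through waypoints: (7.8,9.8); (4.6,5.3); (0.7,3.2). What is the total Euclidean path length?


Segment lengths:
  seg1 = sqrt((-3.2)^2 + (-4.5)^2) = 5.5218
  seg2 = sqrt((-3.9)^2 + (-2.1)^2) = 4.4294
Total = 9.9512


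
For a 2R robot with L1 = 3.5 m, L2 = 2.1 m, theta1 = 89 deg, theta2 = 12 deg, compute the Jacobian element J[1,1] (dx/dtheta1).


J[1,1] = -L1*sin(t1) - L2*sin(t1+t2)
= -3.5*sin(89) - 2.1*sin(101)
= -5.5609


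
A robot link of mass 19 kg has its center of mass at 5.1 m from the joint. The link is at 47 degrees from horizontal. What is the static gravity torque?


tau = m*g*L*cos(angle)
= 19 * 9.81 * 5.1 * cos(47 deg)
= 19 * 9.81 * 5.1 * 0.682
= 648.3001 Nm


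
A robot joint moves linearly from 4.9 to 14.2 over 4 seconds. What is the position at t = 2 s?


s = t/T = 2/4 = 0.5
p(t) = p0 + (pf-p0)*s
= 4.9 + (14.2 - 4.9) * 0.5
= 9.55


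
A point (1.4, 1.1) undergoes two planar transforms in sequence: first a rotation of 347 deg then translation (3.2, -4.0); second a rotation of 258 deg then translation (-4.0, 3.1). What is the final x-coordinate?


After transform 1:
x1 = cos(347)*1.4 - sin(347)*1.1 + 3.2 = 4.8116
y1 = sin(347)*1.4 + cos(347)*1.1 + -4.0 = -3.2431
After transform 2:
x2 = cos(258)*4.8116 - sin(258)*-3.2431 + -4.0
= -8.1726


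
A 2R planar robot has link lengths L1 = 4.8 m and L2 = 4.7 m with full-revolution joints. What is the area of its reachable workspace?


r_max = L1 + L2 = 9.5 m
r_min = |L1 - L2| = 0.1 m
Area = pi*(r_max^2 - r_min^2)
= pi*(90.25 - 0.01)
= pi * 90.24
= 283.4973 m^2


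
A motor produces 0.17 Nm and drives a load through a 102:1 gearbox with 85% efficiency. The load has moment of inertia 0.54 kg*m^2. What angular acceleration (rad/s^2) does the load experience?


tau_out = tau_motor * N * eta
= 0.17 * 102 * 0.85 = 14.739 Nm
alpha = tau_out / I = 14.739 / 0.54
= 27.2944 rad/s^2


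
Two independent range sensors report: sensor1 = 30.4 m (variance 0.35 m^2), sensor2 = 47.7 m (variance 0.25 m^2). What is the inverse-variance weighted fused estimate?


w1 = (1/var1) / (1/var1 + 1/var2)
   = 2.8571 / (2.8571 + 4.0) = 0.4167
w2 = 1 - w1 = 0.5833
fused = w1*s1 + w2*s2 = 12.6667 + 27.825
= 40.4917 m


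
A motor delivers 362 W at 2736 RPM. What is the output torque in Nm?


omega = 2736 * 2*pi/60 = 286.5133 rad/s
tau = P / omega = 362 / 286.5133
= 1.2635 Nm


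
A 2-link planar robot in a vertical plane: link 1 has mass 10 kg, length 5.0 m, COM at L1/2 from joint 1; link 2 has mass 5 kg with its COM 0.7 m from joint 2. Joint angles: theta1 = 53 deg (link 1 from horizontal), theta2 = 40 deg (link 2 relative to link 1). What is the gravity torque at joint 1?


Horizontal distance from joint 1 to link-1 COM:
  x_c1 = (L1/2)*cos(t1) = 2.5 * 0.6018 = 1.5045 m
Horizontal distance from joint 1 to link-2 COM:
  x_c2 = L1*cos(t1) + Lc2*cos(t1+t2)
       = 5.0*0.6018 + 0.7*-0.0523 = 2.9724 m
tau1 = m1*g*x_c1 + m2*g*x_c2
     = 10*9.81*1.5045 + 5*9.81*2.9724
     = 147.5951 + 145.7982
     = 293.3933 Nm


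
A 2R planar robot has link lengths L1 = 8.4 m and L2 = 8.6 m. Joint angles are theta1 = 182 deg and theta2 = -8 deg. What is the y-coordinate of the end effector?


Convert angles to radians: theta1 = 3.1765, theta2 = -0.1396
y = L1*sin(theta1) + L2*sin(theta1+theta2)
y = -0.2932 + 0.8989
y = 0.6058


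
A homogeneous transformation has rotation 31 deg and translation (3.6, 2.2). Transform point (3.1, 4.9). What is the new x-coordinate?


x' = cos(theta)*px - sin(theta)*py + tx
= 0.8572*3.1 - 0.515*4.9 + 3.6
= 3.7335


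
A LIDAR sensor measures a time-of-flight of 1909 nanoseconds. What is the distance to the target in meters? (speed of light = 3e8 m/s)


tof = 1909 ns = 1.909e-06 s
dist = c * tof / 2
= 3e8 * 1.909e-06 / 2
= 286.35 m


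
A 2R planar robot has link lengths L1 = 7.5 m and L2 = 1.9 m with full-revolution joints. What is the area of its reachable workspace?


r_max = L1 + L2 = 9.4 m
r_min = |L1 - L2| = 5.6 m
Area = pi*(r_max^2 - r_min^2)
= pi*(88.36 - 31.36)
= pi * 57.0
= 179.0708 m^2


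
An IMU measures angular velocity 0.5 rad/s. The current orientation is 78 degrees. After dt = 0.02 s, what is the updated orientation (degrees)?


delta_theta = w * dt = 0.5 * 0.02 = 0.01 rad
= 0.573 deg
theta_new = 78 + 0.573 = 78.573 deg


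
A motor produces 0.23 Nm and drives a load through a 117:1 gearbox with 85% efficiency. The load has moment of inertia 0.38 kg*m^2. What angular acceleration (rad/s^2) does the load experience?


tau_out = tau_motor * N * eta
= 0.23 * 117 * 0.85 = 22.8735 Nm
alpha = tau_out / I = 22.8735 / 0.38
= 60.1934 rad/s^2


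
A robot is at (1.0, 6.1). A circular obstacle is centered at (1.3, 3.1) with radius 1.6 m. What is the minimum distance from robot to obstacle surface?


center_dist = sqrt((1.0-1.3)^2 + (6.1-3.1)^2)
= sqrt(0.09 + 9.0)
= 3.015
min_dist = center_dist - radius = 3.015 - 1.6 = 1.415 m


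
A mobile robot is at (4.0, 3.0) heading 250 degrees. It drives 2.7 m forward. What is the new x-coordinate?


x_new = x0 + d*cos(theta)
= 4.0 + 2.7*cos(250)
= 4.0 + -0.9235
= 3.0765


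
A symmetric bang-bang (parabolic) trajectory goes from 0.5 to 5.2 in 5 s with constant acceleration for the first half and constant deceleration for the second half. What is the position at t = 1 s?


Symmetric rest-to-rest: each phase covers (pf-p0)/2 in time T/2. 0.5*a*(T/2)^2 = (pf-p0)/2 => a = 4*(pf-p0)/T^2
a = 4*(5.2-0.5)/5^2 = 0.752
t = 1 is in the acceleration phase (t <= T/2).
p = p0 + 0.5*a*t^2 = 0.5 + 0.5*0.752*1^2
= 0.876


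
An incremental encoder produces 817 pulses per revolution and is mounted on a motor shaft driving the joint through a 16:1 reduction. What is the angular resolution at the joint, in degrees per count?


counts per rev = 817
effective counts at joint = 817 * 16 = 13072
resolution = 360 / 13072
= 0.0275 deg/count


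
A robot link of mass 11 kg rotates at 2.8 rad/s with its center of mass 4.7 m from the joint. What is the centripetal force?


F = m * omega^2 * r
= 11 * 2.8^2 * 4.7
= 11 * 7.84 * 4.7
= 405.328 N


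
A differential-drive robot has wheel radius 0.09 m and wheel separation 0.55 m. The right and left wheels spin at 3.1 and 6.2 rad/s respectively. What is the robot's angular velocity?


vR = r*wR = 0.09*3.1 = 0.279 m/s
vL = r*wL = 0.09*6.2 = 0.558 m/s
v = (vR+vL)/2 = 0.4185 m/s
omega = (vR-vL)/L = -0.5073 rad/s
angular velocity = -0.5073 rad/s


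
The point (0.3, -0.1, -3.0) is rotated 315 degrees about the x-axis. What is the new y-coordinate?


Rotation about x-axis: y' = y*cos(theta) - z*sin(theta)
= -0.1 * 0.7071 - -3.0 * -0.7071
= -2.192


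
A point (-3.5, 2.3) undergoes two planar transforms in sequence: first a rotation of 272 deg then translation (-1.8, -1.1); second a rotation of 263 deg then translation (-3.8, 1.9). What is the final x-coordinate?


After transform 1:
x1 = cos(272)*-3.5 - sin(272)*2.3 + -1.8 = 0.3765
y1 = sin(272)*-3.5 + cos(272)*2.3 + -1.1 = 2.4781
After transform 2:
x2 = cos(263)*0.3765 - sin(263)*2.4781 + -3.8
= -1.3862


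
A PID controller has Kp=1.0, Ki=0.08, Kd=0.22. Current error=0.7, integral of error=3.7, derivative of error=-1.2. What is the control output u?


u = Kp*e + Ki*int(e) + Kd*de/dt
= 1.0*0.7 + 0.08*3.7 + 0.22*(-1.2)
= 0.7 + 0.296 + -0.264
= 0.732


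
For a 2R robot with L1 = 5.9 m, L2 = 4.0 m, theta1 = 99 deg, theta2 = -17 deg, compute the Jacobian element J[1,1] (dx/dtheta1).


J[1,1] = -L1*sin(t1) - L2*sin(t1+t2)
= -5.9*sin(99) - 4.0*sin(82)
= -9.7884


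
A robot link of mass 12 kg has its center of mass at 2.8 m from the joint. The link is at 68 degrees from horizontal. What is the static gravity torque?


tau = m*g*L*cos(angle)
= 12 * 9.81 * 2.8 * cos(68 deg)
= 12 * 9.81 * 2.8 * 0.3746
= 123.4763 Nm


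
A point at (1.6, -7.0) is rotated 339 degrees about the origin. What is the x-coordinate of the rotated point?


x' = x*cos(theta) - y*sin(theta)
cos(339 deg) = 0.9336, sin(339 deg) = -0.3584
x' = 1.6 * 0.9336 - -7.0 * -0.3584
= 1.4937 - 2.5086
= -1.0148


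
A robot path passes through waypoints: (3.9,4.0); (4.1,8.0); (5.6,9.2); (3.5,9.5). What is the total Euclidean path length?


Segment lengths:
  seg1 = sqrt((0.2)^2 + (4.0)^2) = 4.005
  seg2 = sqrt((1.5)^2 + (1.2)^2) = 1.9209
  seg3 = sqrt((-2.1)^2 + (0.3)^2) = 2.1213
Total = 8.0473


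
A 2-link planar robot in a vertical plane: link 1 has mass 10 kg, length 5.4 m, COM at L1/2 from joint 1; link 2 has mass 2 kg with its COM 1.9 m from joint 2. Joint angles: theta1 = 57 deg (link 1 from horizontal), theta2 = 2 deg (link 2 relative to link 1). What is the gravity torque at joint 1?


Horizontal distance from joint 1 to link-1 COM:
  x_c1 = (L1/2)*cos(t1) = 2.7 * 0.5446 = 1.4705 m
Horizontal distance from joint 1 to link-2 COM:
  x_c2 = L1*cos(t1) + Lc2*cos(t1+t2)
       = 5.4*0.5446 + 1.9*0.515 = 3.9196 m
tau1 = m1*g*x_c1 + m2*g*x_c2
     = 10*9.81*1.4705 + 2*9.81*3.9196
     = 144.2585 + 76.903
     = 221.1615 Nm


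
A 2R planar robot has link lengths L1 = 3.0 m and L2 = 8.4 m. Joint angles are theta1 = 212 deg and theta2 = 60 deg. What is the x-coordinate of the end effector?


Convert angles to radians: theta1 = 3.7001, theta2 = 1.0472
x = L1*cos(theta1) + L2*cos(theta1+theta2)
x = -2.5441 + 0.2932
x = -2.251


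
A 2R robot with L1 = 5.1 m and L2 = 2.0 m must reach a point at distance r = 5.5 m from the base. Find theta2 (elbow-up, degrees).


cos(theta2) = (r^2 - L1^2 - L2^2) / (2*L1*L2)
cos(theta2) = (30.25 - 26.01 - 4.0) / 20.4
cos(theta2) = 0.011765
theta2 = 89.3259 degrees


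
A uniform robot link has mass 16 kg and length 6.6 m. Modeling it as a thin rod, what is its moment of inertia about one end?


I = (1/3) * m * L^2
= (1/3) * 16 * 6.6^2
= 0.333333 * 16 * 43.56
= 232.32 kg*m^2


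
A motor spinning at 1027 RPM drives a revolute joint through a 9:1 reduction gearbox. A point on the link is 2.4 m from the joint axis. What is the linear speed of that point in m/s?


omega_motor = 1027 * 2*pi/60 = 107.5472 rad/s
omega_joint = omega_motor / 9 = 11.9497 rad/s
v = omega_joint * r = 11.9497 * 2.4
= 28.6793 m/s


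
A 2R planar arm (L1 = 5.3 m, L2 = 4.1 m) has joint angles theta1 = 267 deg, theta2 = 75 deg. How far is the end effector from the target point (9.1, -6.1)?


End effector via forward kinematics:
x = L1*cos(t1) + L2*cos(t1+t2) = 3.622
y = L1*sin(t1) + L2*sin(t1+t2) = -6.5597
Distance to target:
d = sqrt((9.1 - 3.622)^2 + (-6.1 - -6.5597)^2)
= sqrt(30.009 + 0.2113)
= 5.4973 m


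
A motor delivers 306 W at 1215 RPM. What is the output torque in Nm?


omega = 1215 * 2*pi/60 = 127.2345 rad/s
tau = P / omega = 306 / 127.2345
= 2.405 Nm


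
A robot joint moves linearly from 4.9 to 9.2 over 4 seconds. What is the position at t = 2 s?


s = t/T = 2/4 = 0.5
p(t) = p0 + (pf-p0)*s
= 4.9 + (9.2 - 4.9) * 0.5
= 7.05


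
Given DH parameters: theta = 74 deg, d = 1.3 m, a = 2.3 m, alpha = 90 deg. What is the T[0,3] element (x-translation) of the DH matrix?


T[0,3] = a * cos(theta)
= 2.3 * cos(74 deg)
= 2.3 * 0.2756
= 0.634


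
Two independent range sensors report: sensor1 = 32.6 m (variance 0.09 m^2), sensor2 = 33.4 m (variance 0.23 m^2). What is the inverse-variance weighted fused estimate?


w1 = (1/var1) / (1/var1 + 1/var2)
   = 11.1111 / (11.1111 + 4.3478) = 0.7188
w2 = 1 - w1 = 0.2812
fused = w1*s1 + w2*s2 = 23.4313 + 9.3937
= 32.825 m


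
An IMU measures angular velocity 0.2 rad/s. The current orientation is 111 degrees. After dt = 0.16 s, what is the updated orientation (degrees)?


delta_theta = w * dt = 0.2 * 0.16 = 0.032 rad
= 1.8335 deg
theta_new = 111 + 1.8335 = 112.8335 deg


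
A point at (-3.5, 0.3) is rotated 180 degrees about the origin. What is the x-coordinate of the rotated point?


x' = x*cos(theta) - y*sin(theta)
cos(180 deg) = -1.0, sin(180 deg) = 0.0
x' = -3.5 * -1.0 - 0.3 * 0.0
= 3.5 - 0.0
= 3.5


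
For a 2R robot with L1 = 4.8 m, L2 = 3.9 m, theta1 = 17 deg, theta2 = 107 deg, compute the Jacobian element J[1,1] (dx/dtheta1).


J[1,1] = -L1*sin(t1) - L2*sin(t1+t2)
= -4.8*sin(17) - 3.9*sin(124)
= -4.6366


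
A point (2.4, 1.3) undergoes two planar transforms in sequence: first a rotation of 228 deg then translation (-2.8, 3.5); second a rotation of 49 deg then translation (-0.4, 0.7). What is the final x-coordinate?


After transform 1:
x1 = cos(228)*2.4 - sin(228)*1.3 + -2.8 = -3.4398
y1 = sin(228)*2.4 + cos(228)*1.3 + 3.5 = 0.8466
After transform 2:
x2 = cos(49)*-3.4398 - sin(49)*0.8466 + -0.4
= -3.2957


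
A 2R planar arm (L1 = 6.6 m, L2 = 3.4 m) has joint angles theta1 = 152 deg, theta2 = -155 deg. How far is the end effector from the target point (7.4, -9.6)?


End effector via forward kinematics:
x = L1*cos(t1) + L2*cos(t1+t2) = -2.4321
y = L1*sin(t1) + L2*sin(t1+t2) = 2.9206
Distance to target:
d = sqrt((7.4 - -2.4321)^2 + (-9.6 - 2.9206)^2)
= sqrt(96.6705 + 156.7647)
= 15.9196 m


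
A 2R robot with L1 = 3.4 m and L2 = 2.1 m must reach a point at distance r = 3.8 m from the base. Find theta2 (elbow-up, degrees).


cos(theta2) = (r^2 - L1^2 - L2^2) / (2*L1*L2)
cos(theta2) = (14.44 - 11.56 - 4.41) / 14.28
cos(theta2) = -0.107143
theta2 = 96.1506 degrees


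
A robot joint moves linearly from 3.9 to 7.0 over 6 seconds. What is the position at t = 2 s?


s = t/T = 2/6 = 0.3333
p(t) = p0 + (pf-p0)*s
= 3.9 + (7.0 - 3.9) * 0.3333
= 4.9333


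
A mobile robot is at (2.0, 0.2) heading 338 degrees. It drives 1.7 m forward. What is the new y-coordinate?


y_new = y0 + d*sin(theta)
= 0.2 + 1.7*sin(338)
= 0.2 + -0.6368
= -0.4368


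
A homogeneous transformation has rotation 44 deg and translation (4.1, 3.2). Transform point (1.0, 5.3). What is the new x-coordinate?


x' = cos(theta)*px - sin(theta)*py + tx
= 0.7193*1.0 - 0.6947*5.3 + 4.1
= 1.1377


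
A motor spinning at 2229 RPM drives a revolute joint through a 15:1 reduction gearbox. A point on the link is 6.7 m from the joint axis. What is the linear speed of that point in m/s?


omega_motor = 2229 * 2*pi/60 = 233.4203 rad/s
omega_joint = omega_motor / 15 = 15.5614 rad/s
v = omega_joint * r = 15.5614 * 6.7
= 104.2611 m/s


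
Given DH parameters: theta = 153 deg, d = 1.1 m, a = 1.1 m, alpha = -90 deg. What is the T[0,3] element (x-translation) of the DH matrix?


T[0,3] = a * cos(theta)
= 1.1 * cos(153 deg)
= 1.1 * -0.891
= -0.9801


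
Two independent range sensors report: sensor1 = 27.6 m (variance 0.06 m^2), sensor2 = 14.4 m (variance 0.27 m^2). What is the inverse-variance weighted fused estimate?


w1 = (1/var1) / (1/var1 + 1/var2)
   = 16.6667 / (16.6667 + 3.7037) = 0.8182
w2 = 1 - w1 = 0.1818
fused = w1*s1 + w2*s2 = 22.5818 + 2.6182
= 25.2 m


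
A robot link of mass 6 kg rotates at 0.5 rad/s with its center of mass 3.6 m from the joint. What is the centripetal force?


F = m * omega^2 * r
= 6 * 0.5^2 * 3.6
= 6 * 0.25 * 3.6
= 5.4 N


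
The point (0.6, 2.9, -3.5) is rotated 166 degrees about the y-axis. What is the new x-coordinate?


Rotation about y-axis: x' = x*cos(theta) + z*sin(theta)
= 0.6 * -0.9703 + -3.5 * 0.2419
= -1.4289


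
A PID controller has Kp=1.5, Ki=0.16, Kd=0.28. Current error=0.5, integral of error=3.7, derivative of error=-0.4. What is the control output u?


u = Kp*e + Ki*int(e) + Kd*de/dt
= 1.5*0.5 + 0.16*3.7 + 0.28*(-0.4)
= 0.75 + 0.592 + -0.112
= 1.23


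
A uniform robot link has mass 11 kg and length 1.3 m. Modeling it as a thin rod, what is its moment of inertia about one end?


I = (1/3) * m * L^2
= (1/3) * 11 * 1.3^2
= 0.333333 * 11 * 1.69
= 6.1967 kg*m^2


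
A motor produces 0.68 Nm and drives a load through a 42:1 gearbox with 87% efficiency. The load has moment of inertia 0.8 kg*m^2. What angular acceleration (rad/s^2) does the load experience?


tau_out = tau_motor * N * eta
= 0.68 * 42 * 0.87 = 24.8472 Nm
alpha = tau_out / I = 24.8472 / 0.8
= 31.059 rad/s^2


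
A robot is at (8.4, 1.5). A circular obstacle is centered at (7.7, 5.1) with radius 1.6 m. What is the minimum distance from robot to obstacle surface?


center_dist = sqrt((8.4-7.7)^2 + (1.5-5.1)^2)
= sqrt(0.49 + 12.96)
= 3.6674
min_dist = center_dist - radius = 3.6674 - 1.6 = 2.0674 m


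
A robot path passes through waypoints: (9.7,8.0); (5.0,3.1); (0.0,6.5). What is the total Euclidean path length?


Segment lengths:
  seg1 = sqrt((-4.7)^2 + (-4.9)^2) = 6.7897
  seg2 = sqrt((-5.0)^2 + (3.4)^2) = 6.0465
Total = 12.8362


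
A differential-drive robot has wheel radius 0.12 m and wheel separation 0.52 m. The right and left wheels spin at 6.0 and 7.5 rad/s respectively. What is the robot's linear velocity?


vR = r*wR = 0.12*6.0 = 0.72 m/s
vL = r*wL = 0.12*7.5 = 0.9 m/s
v = (vR+vL)/2 = 0.81 m/s
omega = (vR-vL)/L = -0.3462 rad/s
linear velocity = 0.81 m/s


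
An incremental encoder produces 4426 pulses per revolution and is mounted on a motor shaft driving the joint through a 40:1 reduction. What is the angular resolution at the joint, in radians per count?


counts per rev = 4426
effective counts at joint = 4426 * 40 = 177040
resolution = 2*pi / 177040
= 3.5490e-05 rad/count


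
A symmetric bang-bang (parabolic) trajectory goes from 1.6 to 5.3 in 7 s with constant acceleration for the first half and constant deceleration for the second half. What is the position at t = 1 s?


Symmetric rest-to-rest: each phase covers (pf-p0)/2 in time T/2. 0.5*a*(T/2)^2 = (pf-p0)/2 => a = 4*(pf-p0)/T^2
a = 4*(5.3-1.6)/7^2 = 0.302
t = 1 is in the acceleration phase (t <= T/2).
p = p0 + 0.5*a*t^2 = 1.6 + 0.5*0.302*1^2
= 1.751


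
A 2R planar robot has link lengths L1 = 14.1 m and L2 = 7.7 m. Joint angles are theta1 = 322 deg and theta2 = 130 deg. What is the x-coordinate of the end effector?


Convert angles to radians: theta1 = 5.62, theta2 = 2.2689
x = L1*cos(theta1) + L2*cos(theta1+theta2)
x = 11.111 + -0.2687
x = 10.8422


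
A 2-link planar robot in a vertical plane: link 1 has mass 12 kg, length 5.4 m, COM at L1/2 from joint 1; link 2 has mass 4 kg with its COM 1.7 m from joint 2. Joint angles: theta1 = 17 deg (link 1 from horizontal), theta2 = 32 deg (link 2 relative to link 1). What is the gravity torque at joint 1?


Horizontal distance from joint 1 to link-1 COM:
  x_c1 = (L1/2)*cos(t1) = 2.7 * 0.9563 = 2.582 m
Horizontal distance from joint 1 to link-2 COM:
  x_c2 = L1*cos(t1) + Lc2*cos(t1+t2)
       = 5.4*0.9563 + 1.7*0.6561 = 6.2793 m
tau1 = m1*g*x_c1 + m2*g*x_c2
     = 12*9.81*2.582 + 4*9.81*6.2793
     = 303.9557 + 246.4015
     = 550.3573 Nm


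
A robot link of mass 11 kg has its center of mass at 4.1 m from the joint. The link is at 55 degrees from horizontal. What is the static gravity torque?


tau = m*g*L*cos(angle)
= 11 * 9.81 * 4.1 * cos(55 deg)
= 11 * 9.81 * 4.1 * 0.5736
= 253.768 Nm


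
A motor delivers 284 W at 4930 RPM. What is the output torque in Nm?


omega = 4930 * 2*pi/60 = 516.2684 rad/s
tau = P / omega = 284 / 516.2684
= 0.5501 Nm


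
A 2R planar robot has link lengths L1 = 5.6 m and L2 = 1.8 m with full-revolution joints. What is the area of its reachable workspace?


r_max = L1 + L2 = 7.4 m
r_min = |L1 - L2| = 3.8 m
Area = pi*(r_max^2 - r_min^2)
= pi*(54.76 - 14.44)
= pi * 40.32
= 126.669 m^2


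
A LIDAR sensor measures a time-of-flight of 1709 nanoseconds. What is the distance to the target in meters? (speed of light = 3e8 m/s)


tof = 1709 ns = 1.709e-06 s
dist = c * tof / 2
= 3e8 * 1.709e-06 / 2
= 256.35 m


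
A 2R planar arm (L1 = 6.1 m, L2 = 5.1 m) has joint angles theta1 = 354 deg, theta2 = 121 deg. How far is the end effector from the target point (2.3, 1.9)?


End effector via forward kinematics:
x = L1*cos(t1) + L2*cos(t1+t2) = 3.9112
y = L1*sin(t1) + L2*sin(t1+t2) = 3.9845
Distance to target:
d = sqrt((2.3 - 3.9112)^2 + (1.9 - 3.9845)^2)
= sqrt(2.5961 + 4.3453)
= 2.6347 m


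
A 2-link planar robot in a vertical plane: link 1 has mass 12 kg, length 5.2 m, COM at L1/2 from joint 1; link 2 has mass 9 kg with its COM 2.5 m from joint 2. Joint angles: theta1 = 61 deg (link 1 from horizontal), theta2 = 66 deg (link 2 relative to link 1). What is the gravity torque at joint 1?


Horizontal distance from joint 1 to link-1 COM:
  x_c1 = (L1/2)*cos(t1) = 2.6 * 0.4848 = 1.2605 m
Horizontal distance from joint 1 to link-2 COM:
  x_c2 = L1*cos(t1) + Lc2*cos(t1+t2)
       = 5.2*0.4848 + 2.5*-0.6018 = 1.0165 m
tau1 = m1*g*x_c1 + m2*g*x_c2
     = 12*9.81*1.2605 + 9*9.81*1.0165
     = 148.3867 + 89.7444
     = 238.131 Nm


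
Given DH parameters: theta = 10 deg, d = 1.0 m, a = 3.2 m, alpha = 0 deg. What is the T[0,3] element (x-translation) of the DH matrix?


T[0,3] = a * cos(theta)
= 3.2 * cos(10 deg)
= 3.2 * 0.9848
= 3.1514


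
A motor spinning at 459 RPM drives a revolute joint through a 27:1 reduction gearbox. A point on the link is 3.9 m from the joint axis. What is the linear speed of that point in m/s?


omega_motor = 459 * 2*pi/60 = 48.0664 rad/s
omega_joint = omega_motor / 27 = 1.7802 rad/s
v = omega_joint * r = 1.7802 * 3.9
= 6.9429 m/s


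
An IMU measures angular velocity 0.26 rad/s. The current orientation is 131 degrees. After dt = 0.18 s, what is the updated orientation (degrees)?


delta_theta = w * dt = 0.26 * 0.18 = 0.0468 rad
= 2.6814 deg
theta_new = 131 + 2.6814 = 133.6814 deg


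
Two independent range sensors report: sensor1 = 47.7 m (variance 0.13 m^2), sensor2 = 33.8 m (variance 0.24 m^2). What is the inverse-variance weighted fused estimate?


w1 = (1/var1) / (1/var1 + 1/var2)
   = 7.6923 / (7.6923 + 4.1667) = 0.6486
w2 = 1 - w1 = 0.3514
fused = w1*s1 + w2*s2 = 30.9405 + 11.8757
= 42.8162 m


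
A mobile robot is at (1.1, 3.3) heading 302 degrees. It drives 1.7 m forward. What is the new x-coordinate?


x_new = x0 + d*cos(theta)
= 1.1 + 1.7*cos(302)
= 1.1 + 0.9009
= 2.0009


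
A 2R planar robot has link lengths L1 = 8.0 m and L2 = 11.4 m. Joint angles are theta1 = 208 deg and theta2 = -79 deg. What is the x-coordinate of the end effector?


Convert angles to radians: theta1 = 3.6303, theta2 = -1.3788
x = L1*cos(theta1) + L2*cos(theta1+theta2)
x = -7.0636 + -7.1743
x = -14.2378


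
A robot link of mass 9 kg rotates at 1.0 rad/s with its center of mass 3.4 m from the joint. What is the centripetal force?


F = m * omega^2 * r
= 9 * 1.0^2 * 3.4
= 9 * 1.0 * 3.4
= 30.6 N


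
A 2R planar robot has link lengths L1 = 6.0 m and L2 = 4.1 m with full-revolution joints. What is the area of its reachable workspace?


r_max = L1 + L2 = 10.1 m
r_min = |L1 - L2| = 1.9 m
Area = pi*(r_max^2 - r_min^2)
= pi*(102.01 - 3.61)
= pi * 98.4
= 309.1327 m^2


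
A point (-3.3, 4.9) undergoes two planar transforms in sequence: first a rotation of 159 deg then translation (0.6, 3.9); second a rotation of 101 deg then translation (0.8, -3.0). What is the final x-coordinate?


After transform 1:
x1 = cos(159)*-3.3 - sin(159)*4.9 + 0.6 = 1.9248
y1 = sin(159)*-3.3 + cos(159)*4.9 + 3.9 = -1.8572
After transform 2:
x2 = cos(101)*1.9248 - sin(101)*-1.8572 + 0.8
= 2.2558


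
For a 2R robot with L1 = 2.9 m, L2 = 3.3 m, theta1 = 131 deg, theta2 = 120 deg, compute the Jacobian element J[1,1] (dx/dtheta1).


J[1,1] = -L1*sin(t1) - L2*sin(t1+t2)
= -2.9*sin(131) - 3.3*sin(251)
= 0.9316


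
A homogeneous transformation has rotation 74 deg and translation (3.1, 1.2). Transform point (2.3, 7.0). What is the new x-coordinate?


x' = cos(theta)*px - sin(theta)*py + tx
= 0.2756*2.3 - 0.9613*7.0 + 3.1
= -2.9949


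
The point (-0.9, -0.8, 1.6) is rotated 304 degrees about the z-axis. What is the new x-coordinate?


Rotation about z-axis: x' = x*cos(theta) - y*sin(theta)
= -0.9 * 0.5592 - -0.8 * -0.829
= -1.1665


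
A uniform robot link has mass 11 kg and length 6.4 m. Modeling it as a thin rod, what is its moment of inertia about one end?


I = (1/3) * m * L^2
= (1/3) * 11 * 6.4^2
= 0.333333 * 11 * 40.96
= 150.1867 kg*m^2


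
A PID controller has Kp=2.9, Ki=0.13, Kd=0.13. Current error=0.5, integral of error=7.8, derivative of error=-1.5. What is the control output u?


u = Kp*e + Ki*int(e) + Kd*de/dt
= 2.9*0.5 + 0.13*7.8 + 0.13*(-1.5)
= 1.45 + 1.014 + -0.195
= 2.269


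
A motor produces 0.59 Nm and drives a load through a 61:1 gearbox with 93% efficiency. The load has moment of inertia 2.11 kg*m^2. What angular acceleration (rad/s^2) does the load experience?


tau_out = tau_motor * N * eta
= 0.59 * 61 * 0.93 = 33.4707 Nm
alpha = tau_out / I = 33.4707 / 2.11
= 15.8629 rad/s^2


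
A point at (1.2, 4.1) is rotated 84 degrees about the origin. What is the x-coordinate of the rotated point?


x' = x*cos(theta) - y*sin(theta)
cos(84 deg) = 0.1045, sin(84 deg) = 0.9945
x' = 1.2 * 0.1045 - 4.1 * 0.9945
= 0.1254 - 4.0775
= -3.9521


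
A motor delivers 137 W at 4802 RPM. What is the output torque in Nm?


omega = 4802 * 2*pi/60 = 502.8643 rad/s
tau = P / omega = 137 / 502.8643
= 0.2724 Nm


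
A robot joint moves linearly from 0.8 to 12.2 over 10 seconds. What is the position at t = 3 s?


s = t/T = 3/10 = 0.3
p(t) = p0 + (pf-p0)*s
= 0.8 + (12.2 - 0.8) * 0.3
= 4.22


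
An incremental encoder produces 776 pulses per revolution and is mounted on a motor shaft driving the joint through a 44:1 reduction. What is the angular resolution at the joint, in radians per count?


counts per rev = 776
effective counts at joint = 776 * 44 = 34144
resolution = 2*pi / 34144
= 1.8402e-04 rad/count


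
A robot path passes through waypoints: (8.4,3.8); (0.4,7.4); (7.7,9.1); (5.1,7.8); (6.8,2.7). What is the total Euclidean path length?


Segment lengths:
  seg1 = sqrt((-8.0)^2 + (3.6)^2) = 8.7727
  seg2 = sqrt((7.3)^2 + (1.7)^2) = 7.4953
  seg3 = sqrt((-2.6)^2 + (-1.3)^2) = 2.9069
  seg4 = sqrt((1.7)^2 + (-5.1)^2) = 5.3759
Total = 24.5508


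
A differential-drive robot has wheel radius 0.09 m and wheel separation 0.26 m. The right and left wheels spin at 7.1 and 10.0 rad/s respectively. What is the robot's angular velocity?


vR = r*wR = 0.09*7.1 = 0.639 m/s
vL = r*wL = 0.09*10.0 = 0.9 m/s
v = (vR+vL)/2 = 0.7695 m/s
omega = (vR-vL)/L = -1.0038 rad/s
angular velocity = -1.0038 rad/s


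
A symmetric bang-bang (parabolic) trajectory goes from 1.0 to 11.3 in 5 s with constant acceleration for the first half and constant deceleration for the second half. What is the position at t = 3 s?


Symmetric rest-to-rest: each phase covers (pf-p0)/2 in time T/2. 0.5*a*(T/2)^2 = (pf-p0)/2 => a = 4*(pf-p0)/T^2
a = 4*(11.3-1.0)/5^2 = 1.648
t = 3 is in the deceleration phase (t > T/2).
p = pf - 0.5*a*(T-t)^2 = 11.3 - 0.5*1.648*2^2
= 8.004


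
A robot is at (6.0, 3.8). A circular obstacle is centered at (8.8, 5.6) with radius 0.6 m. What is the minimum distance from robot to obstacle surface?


center_dist = sqrt((6.0-8.8)^2 + (3.8-5.6)^2)
= sqrt(7.84 + 3.24)
= 3.3287
min_dist = center_dist - radius = 3.3287 - 0.6 = 2.7287 m
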